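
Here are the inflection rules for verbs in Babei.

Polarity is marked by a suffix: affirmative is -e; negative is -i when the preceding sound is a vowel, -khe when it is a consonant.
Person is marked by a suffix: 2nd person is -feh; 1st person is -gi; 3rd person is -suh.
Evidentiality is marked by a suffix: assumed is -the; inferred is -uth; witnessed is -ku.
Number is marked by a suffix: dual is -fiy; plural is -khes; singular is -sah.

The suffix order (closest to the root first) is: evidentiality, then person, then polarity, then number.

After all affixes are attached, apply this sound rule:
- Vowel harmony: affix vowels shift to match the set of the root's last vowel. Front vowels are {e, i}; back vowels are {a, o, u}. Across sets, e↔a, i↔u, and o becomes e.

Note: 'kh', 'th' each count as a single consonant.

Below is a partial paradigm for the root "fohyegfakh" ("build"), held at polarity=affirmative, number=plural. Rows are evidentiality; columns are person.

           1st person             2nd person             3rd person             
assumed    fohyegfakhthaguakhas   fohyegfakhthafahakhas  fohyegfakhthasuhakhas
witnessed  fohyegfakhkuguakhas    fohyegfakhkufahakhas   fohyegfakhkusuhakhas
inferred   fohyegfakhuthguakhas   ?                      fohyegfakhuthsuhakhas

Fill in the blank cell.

Attach evidentiality inferred -uth → fohyegfakhuth.
Attach person 2nd person -feh → fohyegfakhuthfeh.
Attach polarity affirmative -e → fohyegfakhuthfehe.
Attach number plural -khes → fohyegfakhuthfehekhes.
Apply vowel harmony: fohyegfakhuthfehekhes → fohyegfakhuthfahakhas.

fohyegfakhuthfahakhas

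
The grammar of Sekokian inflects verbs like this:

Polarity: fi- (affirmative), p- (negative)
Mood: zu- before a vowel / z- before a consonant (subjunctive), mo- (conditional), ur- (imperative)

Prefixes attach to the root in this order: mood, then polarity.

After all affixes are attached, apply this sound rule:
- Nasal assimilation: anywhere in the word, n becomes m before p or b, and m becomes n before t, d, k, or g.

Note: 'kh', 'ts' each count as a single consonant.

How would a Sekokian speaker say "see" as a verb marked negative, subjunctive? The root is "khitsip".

pzkhitsip

Attach mood subjunctive z- (before consonant 'kh') → zkhitsip.
Attach polarity negative p- → pzkhitsip.
Nasal assimilation: no change.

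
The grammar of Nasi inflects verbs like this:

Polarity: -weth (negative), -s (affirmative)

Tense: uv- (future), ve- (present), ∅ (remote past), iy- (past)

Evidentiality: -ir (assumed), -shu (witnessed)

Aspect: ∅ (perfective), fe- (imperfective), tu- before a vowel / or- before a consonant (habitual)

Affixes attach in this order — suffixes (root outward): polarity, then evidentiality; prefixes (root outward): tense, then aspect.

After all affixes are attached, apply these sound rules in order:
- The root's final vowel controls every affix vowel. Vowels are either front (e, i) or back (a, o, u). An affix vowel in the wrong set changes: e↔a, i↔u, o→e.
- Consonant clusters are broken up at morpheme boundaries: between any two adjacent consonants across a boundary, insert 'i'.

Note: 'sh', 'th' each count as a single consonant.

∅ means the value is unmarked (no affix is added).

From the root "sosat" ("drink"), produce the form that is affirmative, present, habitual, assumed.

Attach polarity affirmative -s → sosats.
Attach tense present ve- → vesosats.
Attach evidentiality assumed -ir → vesosatsir.
Attach aspect habitual or- (before consonant 'v') → orvesosatsir.
Apply vowel harmony: orvesosatsir → orvasosatsur.
Apply epenthesis: orvasosatsur → orivasosatisur.

orivasosatisur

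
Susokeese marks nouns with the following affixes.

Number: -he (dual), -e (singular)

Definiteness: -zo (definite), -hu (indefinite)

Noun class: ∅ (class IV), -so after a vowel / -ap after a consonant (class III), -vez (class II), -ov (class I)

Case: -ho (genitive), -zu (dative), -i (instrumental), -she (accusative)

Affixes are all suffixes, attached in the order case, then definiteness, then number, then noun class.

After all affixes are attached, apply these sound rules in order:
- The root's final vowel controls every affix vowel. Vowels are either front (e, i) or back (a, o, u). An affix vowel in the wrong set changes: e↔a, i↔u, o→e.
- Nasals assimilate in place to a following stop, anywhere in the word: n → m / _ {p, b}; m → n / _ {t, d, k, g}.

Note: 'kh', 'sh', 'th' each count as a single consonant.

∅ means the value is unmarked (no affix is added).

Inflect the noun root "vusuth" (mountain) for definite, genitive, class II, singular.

vusuthhozoavaz

Attach case genitive -ho → vusuthho.
Attach definiteness definite -zo → vusuthhozo.
Attach number singular -e → vusuthhozoe.
Attach noun class class II -vez → vusuthhozoevez.
Apply vowel harmony: vusuthhozoevez → vusuthhozoavaz.
Nasal assimilation: no change.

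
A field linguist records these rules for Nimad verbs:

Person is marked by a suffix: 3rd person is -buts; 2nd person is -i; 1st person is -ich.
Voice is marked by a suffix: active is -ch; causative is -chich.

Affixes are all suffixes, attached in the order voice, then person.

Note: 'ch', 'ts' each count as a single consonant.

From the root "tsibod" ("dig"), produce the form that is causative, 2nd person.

tsibodchichi

Attach voice causative -chich → tsibodchich.
Attach person 2nd person -i → tsibodchichi.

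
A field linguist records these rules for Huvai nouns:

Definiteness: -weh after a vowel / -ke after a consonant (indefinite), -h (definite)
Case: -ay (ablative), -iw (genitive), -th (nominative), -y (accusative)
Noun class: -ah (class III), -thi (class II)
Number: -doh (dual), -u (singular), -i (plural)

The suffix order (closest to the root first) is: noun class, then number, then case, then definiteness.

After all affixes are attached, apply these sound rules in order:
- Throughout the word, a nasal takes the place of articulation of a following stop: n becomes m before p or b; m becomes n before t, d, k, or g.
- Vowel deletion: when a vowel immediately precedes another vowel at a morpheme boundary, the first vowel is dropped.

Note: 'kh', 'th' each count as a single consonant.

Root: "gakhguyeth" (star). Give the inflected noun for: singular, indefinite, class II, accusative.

Attach noun class class II -thi → gakhguyeththi.
Attach number singular -u → gakhguyeththiu.
Attach case accusative -y → gakhguyeththiuy.
Attach definiteness indefinite -ke (after consonant 'y') → gakhguyeththiuyke.
Nasal assimilation: no change.
Apply vowel deletion: gakhguyeththiuyke → gakhguyeththuyke.

gakhguyeththuyke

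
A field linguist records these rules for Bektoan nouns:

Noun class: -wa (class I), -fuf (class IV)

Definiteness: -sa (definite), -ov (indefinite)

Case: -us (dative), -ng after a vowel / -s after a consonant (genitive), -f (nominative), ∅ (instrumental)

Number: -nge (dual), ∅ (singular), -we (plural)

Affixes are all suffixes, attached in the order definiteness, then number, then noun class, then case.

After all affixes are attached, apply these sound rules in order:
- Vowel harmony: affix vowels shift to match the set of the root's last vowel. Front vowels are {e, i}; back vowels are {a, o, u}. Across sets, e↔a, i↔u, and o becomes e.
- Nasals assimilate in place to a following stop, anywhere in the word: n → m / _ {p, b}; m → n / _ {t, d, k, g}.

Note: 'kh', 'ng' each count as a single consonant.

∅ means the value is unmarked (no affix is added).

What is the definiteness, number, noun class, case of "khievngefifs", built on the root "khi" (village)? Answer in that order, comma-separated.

Segment: khi-ov-nge-fuf-s.
definiteness: -ov → indefinite.
number: -nge → dual.
noun class: -fuf → class IV.
case: -ng/s → genitive.

indefinite, dual, class IV, genitive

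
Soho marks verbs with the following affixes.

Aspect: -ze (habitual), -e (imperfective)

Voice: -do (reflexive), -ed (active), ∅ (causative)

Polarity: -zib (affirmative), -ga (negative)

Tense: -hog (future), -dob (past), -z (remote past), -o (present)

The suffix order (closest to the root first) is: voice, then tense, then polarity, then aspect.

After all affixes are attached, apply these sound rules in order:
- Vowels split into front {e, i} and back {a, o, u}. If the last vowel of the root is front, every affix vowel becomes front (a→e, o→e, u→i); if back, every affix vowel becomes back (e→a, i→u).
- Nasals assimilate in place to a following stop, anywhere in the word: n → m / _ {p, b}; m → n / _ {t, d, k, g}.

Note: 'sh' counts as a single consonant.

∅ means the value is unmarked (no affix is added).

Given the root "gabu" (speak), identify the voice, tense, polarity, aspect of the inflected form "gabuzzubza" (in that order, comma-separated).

causative, remote past, affirmative, habitual

Segment: gabu-z-zib-ze.
voice: ∅ → causative.
tense: -z → remote past.
polarity: -zib → affirmative.
aspect: -ze → habitual.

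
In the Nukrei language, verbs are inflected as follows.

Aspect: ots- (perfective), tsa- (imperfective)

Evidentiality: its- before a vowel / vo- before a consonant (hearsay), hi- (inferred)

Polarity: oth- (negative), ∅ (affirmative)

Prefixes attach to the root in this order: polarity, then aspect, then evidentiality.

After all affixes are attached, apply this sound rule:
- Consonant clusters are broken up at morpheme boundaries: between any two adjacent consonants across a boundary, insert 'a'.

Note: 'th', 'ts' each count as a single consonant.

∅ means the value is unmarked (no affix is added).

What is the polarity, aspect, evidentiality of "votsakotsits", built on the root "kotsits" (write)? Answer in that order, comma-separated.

affirmative, imperfective, hearsay

Segment: vo-tsa-kotsits.
polarity: ∅ → affirmative.
aspect: tsa- → imperfective.
evidentiality: its/vo- → hearsay.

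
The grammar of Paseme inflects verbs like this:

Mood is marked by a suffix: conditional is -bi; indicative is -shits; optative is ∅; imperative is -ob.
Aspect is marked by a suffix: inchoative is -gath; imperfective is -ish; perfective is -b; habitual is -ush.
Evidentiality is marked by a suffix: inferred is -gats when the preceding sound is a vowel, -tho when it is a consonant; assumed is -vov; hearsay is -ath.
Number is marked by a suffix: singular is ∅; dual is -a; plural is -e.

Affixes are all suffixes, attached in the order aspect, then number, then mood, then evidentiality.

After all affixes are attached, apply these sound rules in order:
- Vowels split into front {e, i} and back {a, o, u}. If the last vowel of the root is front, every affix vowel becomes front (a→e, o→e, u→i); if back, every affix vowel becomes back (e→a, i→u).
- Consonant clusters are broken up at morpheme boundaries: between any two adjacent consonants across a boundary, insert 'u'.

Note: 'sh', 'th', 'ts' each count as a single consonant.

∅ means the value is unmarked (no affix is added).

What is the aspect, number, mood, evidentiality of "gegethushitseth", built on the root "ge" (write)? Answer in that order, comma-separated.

inchoative, singular, indicative, hearsay

Segment: ge-gath-shits-ath.
aspect: -gath → inchoative.
number: ∅ → singular.
mood: -shits → indicative.
evidentiality: -ath → hearsay.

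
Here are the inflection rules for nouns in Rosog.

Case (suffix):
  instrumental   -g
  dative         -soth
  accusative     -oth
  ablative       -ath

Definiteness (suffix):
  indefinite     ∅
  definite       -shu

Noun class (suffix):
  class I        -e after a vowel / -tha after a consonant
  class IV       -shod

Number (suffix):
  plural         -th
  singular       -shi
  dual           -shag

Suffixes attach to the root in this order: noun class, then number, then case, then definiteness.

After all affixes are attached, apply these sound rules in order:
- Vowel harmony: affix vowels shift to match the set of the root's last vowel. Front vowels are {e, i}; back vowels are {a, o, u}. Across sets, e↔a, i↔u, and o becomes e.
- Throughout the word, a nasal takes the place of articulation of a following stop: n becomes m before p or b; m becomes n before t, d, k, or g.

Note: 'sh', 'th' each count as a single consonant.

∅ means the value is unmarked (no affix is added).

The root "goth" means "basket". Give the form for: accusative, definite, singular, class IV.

gothshodshuothshu

Attach noun class class IV -shod → gothshod.
Attach number singular -shi → gothshodshi.
Attach case accusative -oth → gothshodshioth.
Attach definiteness definite -shu → gothshodshiothshu.
Apply vowel harmony: gothshodshiothshu → gothshodshuothshu.
Nasal assimilation: no change.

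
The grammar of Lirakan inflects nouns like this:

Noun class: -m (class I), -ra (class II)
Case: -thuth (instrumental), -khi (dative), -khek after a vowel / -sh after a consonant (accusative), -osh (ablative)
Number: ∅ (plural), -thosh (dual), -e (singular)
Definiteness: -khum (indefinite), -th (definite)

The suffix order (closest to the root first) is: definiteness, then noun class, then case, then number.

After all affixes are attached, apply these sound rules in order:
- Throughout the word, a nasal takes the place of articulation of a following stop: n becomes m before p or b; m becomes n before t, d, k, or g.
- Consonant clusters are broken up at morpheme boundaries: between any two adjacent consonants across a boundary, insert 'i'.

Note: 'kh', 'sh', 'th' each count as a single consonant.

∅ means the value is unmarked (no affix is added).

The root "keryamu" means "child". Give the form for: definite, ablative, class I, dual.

keryamuthimoshithosh

Attach definiteness definite -th → keryamuth.
Attach noun class class I -m → keryamuthm.
Attach case ablative -osh → keryamuthmosh.
Attach number dual -thosh → keryamuthmoshthosh.
Nasal assimilation: no change.
Apply epenthesis: keryamuthmoshthosh → keryamuthimoshithosh.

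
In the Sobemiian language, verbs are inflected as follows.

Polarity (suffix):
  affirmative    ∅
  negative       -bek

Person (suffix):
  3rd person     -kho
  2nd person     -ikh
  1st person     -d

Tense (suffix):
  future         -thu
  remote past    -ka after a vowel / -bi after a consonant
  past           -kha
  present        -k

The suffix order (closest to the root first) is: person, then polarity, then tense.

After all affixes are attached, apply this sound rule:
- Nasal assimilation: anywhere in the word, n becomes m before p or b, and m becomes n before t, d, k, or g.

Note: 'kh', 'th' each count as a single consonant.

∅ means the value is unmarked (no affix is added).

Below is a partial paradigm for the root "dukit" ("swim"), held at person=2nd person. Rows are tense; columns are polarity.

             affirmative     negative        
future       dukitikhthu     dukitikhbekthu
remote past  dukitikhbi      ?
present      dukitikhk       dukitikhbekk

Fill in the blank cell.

dukitikhbekbi

Attach person 2nd person -ikh → dukitikh.
Attach polarity negative -bek → dukitikhbek.
Attach tense remote past -bi (after consonant 'k') → dukitikhbekbi.
Nasal assimilation: no change.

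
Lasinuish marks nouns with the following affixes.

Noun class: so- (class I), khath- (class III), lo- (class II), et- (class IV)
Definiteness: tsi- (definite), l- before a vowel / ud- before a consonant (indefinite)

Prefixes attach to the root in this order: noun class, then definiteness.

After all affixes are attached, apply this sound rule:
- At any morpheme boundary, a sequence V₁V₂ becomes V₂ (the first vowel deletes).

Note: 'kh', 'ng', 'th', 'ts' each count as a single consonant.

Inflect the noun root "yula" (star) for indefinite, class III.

Attach noun class class III khath- → khathyula.
Attach definiteness indefinite ud- (before consonant 'kh') → udkhathyula.
Vowel deletion: no change.

udkhathyula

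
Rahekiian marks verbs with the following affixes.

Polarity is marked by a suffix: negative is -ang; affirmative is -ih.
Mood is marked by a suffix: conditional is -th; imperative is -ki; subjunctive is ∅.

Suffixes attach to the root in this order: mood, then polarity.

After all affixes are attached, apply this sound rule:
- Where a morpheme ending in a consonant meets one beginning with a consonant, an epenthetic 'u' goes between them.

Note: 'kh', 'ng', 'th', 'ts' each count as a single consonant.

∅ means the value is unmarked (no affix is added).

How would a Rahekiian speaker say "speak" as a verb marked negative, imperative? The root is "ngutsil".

Attach mood imperative -ki → ngutsilki.
Attach polarity negative -ang → ngutsilkiang.
Apply epenthesis: ngutsilkiang → ngutsilukiang.

ngutsilukiang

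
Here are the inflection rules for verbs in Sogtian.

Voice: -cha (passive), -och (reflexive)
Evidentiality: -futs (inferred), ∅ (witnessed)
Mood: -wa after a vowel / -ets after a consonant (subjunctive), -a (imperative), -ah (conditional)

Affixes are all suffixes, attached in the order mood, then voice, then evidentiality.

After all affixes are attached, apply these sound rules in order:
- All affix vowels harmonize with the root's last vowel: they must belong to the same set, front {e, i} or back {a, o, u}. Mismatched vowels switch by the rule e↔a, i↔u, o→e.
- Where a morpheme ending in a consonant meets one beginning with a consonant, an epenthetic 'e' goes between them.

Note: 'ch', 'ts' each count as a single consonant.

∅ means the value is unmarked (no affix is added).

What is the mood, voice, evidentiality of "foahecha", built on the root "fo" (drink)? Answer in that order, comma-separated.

Segment: fo-ah-cha.
mood: -ah → conditional.
voice: -cha → passive.
evidentiality: ∅ → witnessed.

conditional, passive, witnessed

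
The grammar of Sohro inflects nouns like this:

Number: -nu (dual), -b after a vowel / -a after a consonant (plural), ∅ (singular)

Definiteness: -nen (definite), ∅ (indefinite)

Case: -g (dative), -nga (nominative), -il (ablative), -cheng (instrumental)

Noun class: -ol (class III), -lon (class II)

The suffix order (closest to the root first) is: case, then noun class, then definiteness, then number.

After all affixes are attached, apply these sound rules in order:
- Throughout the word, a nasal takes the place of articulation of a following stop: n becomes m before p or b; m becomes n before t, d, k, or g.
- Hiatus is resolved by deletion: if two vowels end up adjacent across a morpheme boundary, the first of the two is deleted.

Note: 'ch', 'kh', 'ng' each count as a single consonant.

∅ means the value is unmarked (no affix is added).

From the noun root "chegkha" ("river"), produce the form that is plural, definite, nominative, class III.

Attach case nominative -nga → chegkhanga.
Attach noun class class III -ol → chegkhangaol.
Attach definiteness definite -nen → chegkhangaolnen.
Attach number plural -a (after consonant 'n') → chegkhangaolnena.
Nasal assimilation: no change.
Apply vowel deletion: chegkhangaolnena → chegkhangolnena.

chegkhangolnena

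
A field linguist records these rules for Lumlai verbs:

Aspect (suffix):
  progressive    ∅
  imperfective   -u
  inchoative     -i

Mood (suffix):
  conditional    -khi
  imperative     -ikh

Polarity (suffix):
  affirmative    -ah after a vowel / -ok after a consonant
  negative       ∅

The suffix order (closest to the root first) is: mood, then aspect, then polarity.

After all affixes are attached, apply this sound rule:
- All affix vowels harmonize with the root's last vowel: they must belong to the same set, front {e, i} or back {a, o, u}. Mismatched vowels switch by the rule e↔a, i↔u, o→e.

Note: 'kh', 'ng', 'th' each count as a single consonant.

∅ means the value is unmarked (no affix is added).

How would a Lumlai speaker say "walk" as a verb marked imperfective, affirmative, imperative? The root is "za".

zaukhuah

Attach mood imperative -ikh → zaikh.
Attach aspect imperfective -u → zaikhu.
Attach polarity affirmative -ah (after vowel 'u') → zaikhuah.
Apply vowel harmony: zaikhuah → zaukhuah.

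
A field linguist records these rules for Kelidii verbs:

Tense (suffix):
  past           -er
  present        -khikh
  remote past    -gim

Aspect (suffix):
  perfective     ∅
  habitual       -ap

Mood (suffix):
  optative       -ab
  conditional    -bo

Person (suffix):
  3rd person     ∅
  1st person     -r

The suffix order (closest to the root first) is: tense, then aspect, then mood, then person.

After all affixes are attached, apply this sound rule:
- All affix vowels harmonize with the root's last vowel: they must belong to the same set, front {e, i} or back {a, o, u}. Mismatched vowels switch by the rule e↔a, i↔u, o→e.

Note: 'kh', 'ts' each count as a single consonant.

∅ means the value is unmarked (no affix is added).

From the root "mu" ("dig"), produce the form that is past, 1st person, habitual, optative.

Attach tense past -er → muer.
Attach aspect habitual -ap → muerap.
Attach mood optative -ab → muerapab.
Attach person 1st person -r → muerapabr.
Apply vowel harmony: muerapabr → muarapabr.

muarapabr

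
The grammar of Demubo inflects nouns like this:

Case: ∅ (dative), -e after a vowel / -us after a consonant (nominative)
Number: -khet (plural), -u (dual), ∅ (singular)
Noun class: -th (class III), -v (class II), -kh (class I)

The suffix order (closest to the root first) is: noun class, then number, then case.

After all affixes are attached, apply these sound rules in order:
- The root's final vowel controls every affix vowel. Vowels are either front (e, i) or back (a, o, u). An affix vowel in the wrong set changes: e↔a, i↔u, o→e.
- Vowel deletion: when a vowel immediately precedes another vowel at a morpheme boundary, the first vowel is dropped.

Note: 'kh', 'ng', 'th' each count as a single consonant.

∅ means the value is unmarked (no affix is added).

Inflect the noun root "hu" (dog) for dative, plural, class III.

huthkhat

Attach noun class class III -th → huth.
Attach number plural -khet → huthkhet.
case = dative: zero marking, form stays huthkhet.
Apply vowel harmony: huthkhet → huthkhat.
Vowel deletion: no change.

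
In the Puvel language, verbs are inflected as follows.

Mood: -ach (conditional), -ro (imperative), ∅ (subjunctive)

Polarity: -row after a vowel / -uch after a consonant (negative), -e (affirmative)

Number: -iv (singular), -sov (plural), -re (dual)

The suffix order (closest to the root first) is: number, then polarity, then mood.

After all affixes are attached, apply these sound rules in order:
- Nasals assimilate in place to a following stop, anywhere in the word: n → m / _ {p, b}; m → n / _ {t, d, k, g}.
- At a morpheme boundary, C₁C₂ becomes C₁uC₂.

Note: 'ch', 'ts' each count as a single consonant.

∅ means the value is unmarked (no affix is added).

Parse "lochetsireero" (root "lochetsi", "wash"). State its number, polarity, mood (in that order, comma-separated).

Segment: lochetsi-re-e-ro.
number: -re → dual.
polarity: -e → affirmative.
mood: -ro → imperative.

dual, affirmative, imperative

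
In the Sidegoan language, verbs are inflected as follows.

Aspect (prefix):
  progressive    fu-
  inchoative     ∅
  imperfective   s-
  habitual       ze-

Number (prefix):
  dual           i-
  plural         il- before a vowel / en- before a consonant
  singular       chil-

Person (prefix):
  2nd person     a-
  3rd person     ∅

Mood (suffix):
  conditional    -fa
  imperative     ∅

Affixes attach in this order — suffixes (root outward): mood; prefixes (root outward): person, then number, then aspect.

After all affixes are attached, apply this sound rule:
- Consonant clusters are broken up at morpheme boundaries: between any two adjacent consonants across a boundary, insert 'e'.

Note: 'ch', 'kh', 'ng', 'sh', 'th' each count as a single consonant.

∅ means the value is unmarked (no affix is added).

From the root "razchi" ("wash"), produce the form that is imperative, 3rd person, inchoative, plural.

person = 3rd person: zero marking, form stays razchi.
mood = imperative: zero marking, form stays razchi.
Attach number plural en- (before consonant 'r') → enrazchi.
aspect = inchoative: zero marking, form stays enrazchi.
Apply epenthesis: enrazchi → enerazchi.

enerazchi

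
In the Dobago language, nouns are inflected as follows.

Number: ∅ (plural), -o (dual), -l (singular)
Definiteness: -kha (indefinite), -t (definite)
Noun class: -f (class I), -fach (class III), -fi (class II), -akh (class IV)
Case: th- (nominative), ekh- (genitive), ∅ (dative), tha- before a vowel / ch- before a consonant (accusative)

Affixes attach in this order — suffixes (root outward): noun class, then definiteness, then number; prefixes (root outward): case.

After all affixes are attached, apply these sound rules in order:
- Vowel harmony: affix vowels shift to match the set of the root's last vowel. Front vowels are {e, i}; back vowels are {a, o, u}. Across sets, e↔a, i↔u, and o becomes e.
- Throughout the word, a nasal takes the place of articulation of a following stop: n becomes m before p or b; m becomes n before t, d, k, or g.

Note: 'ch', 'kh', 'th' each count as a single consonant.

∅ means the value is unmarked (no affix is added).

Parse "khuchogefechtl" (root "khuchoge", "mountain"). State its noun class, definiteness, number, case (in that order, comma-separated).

Segment: khuchoge-fach-t-l.
noun class: -fach → class III.
definiteness: -t → definite.
number: -l → singular.
case: ∅ → dative.

class III, definite, singular, dative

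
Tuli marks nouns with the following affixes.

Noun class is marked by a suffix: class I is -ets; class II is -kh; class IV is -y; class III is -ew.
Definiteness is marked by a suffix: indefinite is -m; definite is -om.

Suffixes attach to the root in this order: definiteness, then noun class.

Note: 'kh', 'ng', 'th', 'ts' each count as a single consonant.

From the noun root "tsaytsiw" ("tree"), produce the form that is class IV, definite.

Attach definiteness definite -om → tsaytsiwom.
Attach noun class class IV -y → tsaytsiwomy.

tsaytsiwomy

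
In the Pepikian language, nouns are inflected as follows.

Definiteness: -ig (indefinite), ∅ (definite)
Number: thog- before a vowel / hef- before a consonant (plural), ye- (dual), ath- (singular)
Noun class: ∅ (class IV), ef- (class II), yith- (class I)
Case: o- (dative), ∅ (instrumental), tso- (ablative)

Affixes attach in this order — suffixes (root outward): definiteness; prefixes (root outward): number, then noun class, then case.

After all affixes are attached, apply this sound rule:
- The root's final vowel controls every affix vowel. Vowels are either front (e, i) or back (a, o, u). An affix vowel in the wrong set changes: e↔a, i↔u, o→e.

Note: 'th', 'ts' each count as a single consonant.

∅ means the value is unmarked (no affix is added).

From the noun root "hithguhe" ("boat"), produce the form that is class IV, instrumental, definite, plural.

hefhithguhe

Attach number plural hef- (before consonant 'h') → hefhithguhe.
noun class = class IV: zero marking, form stays hefhithguhe.
case = instrumental: zero marking, form stays hefhithguhe.
definiteness = definite: zero marking, form stays hefhithguhe.
Vowel harmony: no change.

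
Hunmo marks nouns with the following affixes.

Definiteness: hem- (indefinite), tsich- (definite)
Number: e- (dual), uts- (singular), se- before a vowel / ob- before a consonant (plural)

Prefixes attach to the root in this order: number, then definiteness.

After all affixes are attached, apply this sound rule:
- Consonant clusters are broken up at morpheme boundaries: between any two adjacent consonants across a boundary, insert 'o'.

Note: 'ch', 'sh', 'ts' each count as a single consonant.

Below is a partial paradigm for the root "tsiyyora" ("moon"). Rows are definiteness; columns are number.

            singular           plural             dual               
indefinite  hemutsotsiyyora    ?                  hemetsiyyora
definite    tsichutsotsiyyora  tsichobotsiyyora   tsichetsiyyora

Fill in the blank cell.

hemobotsiyyora

Attach number plural ob- (before consonant 'ts') → obtsiyyora.
Attach definiteness indefinite hem- → hemobtsiyyora.
Apply epenthesis: hemobtsiyyora → hemobotsiyyora.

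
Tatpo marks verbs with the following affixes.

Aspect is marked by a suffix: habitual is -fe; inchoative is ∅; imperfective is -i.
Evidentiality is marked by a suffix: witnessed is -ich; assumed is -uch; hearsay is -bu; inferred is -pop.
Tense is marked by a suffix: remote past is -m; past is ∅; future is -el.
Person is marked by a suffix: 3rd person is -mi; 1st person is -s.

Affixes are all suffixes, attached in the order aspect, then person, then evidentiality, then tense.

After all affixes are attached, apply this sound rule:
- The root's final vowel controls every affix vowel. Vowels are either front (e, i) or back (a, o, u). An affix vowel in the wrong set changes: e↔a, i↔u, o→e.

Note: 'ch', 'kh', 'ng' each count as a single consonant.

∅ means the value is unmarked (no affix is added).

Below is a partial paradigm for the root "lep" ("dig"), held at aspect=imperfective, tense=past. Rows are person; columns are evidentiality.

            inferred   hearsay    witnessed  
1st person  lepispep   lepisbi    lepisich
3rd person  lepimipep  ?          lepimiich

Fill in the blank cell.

lepimibi

Attach aspect imperfective -i → lepi.
Attach person 3rd person -mi → lepimi.
Attach evidentiality hearsay -bu → lepimibu.
tense = past: zero marking, form stays lepimibu.
Apply vowel harmony: lepimibu → lepimibi.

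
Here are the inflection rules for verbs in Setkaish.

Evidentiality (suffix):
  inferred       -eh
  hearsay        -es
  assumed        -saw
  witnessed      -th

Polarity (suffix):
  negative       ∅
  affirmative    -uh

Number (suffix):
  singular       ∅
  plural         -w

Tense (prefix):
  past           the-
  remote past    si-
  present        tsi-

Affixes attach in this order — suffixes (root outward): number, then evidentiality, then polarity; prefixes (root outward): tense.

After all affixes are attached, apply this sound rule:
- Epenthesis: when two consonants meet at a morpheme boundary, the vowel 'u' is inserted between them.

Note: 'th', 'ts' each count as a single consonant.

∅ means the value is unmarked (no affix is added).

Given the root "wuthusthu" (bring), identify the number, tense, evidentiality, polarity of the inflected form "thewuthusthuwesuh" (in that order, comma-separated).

plural, past, hearsay, affirmative

Segment: the-wuthusthu-w-es-uh.
number: -w → plural.
tense: the- → past.
evidentiality: -es → hearsay.
polarity: -uh → affirmative.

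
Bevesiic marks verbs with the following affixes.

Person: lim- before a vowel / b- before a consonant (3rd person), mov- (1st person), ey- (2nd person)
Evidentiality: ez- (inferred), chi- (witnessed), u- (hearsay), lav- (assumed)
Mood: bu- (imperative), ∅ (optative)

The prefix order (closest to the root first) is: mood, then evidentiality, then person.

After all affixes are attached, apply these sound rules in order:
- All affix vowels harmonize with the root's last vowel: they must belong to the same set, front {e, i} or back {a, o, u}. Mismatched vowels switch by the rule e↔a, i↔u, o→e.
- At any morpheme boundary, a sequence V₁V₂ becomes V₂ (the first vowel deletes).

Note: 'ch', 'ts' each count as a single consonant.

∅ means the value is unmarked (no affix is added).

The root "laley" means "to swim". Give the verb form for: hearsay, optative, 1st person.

mood = optative: zero marking, form stays laley.
Attach evidentiality hearsay u- → ulaley.
Attach person 1st person mov- → movulaley.
Apply vowel harmony: movulaley → mevilaley.
Vowel deletion: no change.

mevilaley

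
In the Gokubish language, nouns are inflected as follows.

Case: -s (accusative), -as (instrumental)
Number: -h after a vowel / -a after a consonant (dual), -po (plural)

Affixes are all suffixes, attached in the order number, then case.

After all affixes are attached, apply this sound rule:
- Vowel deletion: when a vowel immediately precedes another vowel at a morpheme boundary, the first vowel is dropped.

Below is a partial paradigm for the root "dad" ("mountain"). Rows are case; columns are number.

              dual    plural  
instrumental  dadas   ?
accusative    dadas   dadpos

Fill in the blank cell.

Attach number plural -po → dadpo.
Attach case instrumental -as → dadpoas.
Apply vowel deletion: dadpoas → dadpas.

dadpas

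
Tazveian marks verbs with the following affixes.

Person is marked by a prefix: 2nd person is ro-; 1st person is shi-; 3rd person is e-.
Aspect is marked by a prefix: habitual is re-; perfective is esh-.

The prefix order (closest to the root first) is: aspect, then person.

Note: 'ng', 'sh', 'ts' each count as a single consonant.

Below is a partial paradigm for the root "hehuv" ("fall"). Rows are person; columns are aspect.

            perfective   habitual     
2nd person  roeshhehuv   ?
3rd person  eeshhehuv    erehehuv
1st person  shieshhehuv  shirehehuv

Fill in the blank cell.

Attach aspect habitual re- → rehehuv.
Attach person 2nd person ro- → rorehehuv.

rorehehuv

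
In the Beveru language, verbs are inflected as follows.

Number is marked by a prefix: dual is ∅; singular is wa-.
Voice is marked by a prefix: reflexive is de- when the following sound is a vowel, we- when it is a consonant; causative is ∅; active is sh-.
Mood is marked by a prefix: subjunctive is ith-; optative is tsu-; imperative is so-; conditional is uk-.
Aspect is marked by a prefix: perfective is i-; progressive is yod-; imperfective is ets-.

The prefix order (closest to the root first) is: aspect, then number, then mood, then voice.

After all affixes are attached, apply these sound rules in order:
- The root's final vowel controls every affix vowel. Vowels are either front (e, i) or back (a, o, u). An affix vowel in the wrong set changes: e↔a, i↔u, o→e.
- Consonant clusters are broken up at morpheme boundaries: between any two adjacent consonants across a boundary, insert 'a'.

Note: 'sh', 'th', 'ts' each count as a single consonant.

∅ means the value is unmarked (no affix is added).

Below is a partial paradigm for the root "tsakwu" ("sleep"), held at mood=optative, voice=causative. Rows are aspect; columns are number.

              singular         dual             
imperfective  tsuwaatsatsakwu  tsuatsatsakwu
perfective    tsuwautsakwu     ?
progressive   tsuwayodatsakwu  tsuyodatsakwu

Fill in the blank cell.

Attach aspect perfective i- → itsakwu.
number = dual: zero marking, form stays itsakwu.
Attach mood optative tsu- → tsuitsakwu.
voice = causative: zero marking, form stays tsuitsakwu.
Apply vowel harmony: tsuitsakwu → tsuutsakwu.
Epenthesis: no change.

tsuutsakwu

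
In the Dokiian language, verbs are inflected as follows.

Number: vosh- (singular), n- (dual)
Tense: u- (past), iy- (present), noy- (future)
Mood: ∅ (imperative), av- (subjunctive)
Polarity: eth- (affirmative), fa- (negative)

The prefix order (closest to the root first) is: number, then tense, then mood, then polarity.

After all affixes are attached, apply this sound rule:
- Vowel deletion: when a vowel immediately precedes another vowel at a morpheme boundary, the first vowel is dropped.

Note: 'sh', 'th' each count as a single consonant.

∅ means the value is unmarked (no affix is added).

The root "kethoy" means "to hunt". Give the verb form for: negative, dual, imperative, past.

Attach number dual n- → nkethoy.
Attach tense past u- → unkethoy.
mood = imperative: zero marking, form stays unkethoy.
Attach polarity negative fa- → faunkethoy.
Apply vowel deletion: faunkethoy → funkethoy.

funkethoy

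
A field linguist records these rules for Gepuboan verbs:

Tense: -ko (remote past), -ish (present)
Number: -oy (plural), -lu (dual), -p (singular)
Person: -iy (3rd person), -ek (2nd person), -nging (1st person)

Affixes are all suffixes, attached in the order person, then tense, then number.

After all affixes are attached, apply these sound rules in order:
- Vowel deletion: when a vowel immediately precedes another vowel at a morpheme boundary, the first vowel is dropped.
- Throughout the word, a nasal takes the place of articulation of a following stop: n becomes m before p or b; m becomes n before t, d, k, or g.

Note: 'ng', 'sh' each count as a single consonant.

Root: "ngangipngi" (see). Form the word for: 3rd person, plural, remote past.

Attach person 3rd person -iy → ngangipngiiy.
Attach tense remote past -ko → ngangipngiiyko.
Attach number plural -oy → ngangipngiiykooy.
Apply vowel deletion: ngangipngiiykooy → ngangipngiykoy.
Nasal assimilation: no change.

ngangipngiykoy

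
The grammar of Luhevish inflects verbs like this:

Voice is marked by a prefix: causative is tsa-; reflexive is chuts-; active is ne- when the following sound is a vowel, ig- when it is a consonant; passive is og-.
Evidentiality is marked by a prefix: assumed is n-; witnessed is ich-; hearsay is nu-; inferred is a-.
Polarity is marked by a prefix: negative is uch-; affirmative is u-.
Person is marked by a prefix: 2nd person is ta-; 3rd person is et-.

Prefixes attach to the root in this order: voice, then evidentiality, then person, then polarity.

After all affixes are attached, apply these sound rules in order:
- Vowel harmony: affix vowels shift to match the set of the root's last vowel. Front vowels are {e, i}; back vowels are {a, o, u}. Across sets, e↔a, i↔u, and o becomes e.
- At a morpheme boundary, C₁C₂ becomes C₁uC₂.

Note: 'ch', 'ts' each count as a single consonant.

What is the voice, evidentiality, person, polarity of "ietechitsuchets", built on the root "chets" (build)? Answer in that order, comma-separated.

reflexive, inferred, 3rd person, affirmative

Segment: u-et-a-chuts-chets.
voice: chuts- → reflexive.
evidentiality: a- → inferred.
person: et- → 3rd person.
polarity: u- → affirmative.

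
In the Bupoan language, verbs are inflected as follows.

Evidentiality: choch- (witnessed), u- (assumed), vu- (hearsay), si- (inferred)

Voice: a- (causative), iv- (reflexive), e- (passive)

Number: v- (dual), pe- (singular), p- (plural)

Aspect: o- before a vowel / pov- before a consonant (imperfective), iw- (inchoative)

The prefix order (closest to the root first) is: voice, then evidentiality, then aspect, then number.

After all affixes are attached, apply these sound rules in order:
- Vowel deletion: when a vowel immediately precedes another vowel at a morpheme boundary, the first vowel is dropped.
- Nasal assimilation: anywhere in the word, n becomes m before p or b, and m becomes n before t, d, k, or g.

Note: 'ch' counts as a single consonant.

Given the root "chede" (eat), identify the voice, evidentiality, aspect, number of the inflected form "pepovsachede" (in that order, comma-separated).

Segment: pe-pov-si-a-chede.
voice: a- → causative.
evidentiality: si- → inferred.
aspect: o/pov- → imperfective.
number: pe- → singular.

causative, inferred, imperfective, singular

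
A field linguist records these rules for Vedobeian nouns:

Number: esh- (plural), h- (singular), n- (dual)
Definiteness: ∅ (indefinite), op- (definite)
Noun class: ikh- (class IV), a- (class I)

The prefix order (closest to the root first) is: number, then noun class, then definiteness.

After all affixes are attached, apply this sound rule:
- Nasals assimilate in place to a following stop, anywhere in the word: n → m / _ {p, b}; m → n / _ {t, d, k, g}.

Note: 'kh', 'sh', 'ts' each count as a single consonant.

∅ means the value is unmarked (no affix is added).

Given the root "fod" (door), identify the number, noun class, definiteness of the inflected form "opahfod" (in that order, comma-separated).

singular, class I, definite

Segment: op-a-h-fod.
number: h- → singular.
noun class: a- → class I.
definiteness: op- → definite.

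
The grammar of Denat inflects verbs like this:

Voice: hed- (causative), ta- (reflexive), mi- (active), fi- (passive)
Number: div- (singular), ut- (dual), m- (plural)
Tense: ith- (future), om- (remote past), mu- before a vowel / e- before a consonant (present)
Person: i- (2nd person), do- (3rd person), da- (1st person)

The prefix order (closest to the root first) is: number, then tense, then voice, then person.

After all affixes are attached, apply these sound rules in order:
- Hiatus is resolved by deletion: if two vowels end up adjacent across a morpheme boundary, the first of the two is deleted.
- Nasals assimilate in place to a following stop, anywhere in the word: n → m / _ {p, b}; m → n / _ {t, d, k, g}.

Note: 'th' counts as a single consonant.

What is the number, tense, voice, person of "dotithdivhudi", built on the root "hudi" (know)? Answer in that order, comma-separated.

Segment: do-ta-ith-div-hudi.
number: div- → singular.
tense: ith- → future.
voice: ta- → reflexive.
person: do- → 3rd person.

singular, future, reflexive, 3rd person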